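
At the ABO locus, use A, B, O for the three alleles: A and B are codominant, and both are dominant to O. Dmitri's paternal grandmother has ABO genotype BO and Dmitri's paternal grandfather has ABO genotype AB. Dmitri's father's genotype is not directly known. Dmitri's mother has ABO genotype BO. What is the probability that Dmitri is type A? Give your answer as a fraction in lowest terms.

1/8

Dmitri's father's ABO genotype from BO × AB: 1/4 AB, 1/4 AO, 1/4 BB, 1/4 BO.
Crossing each possibility with the mother BO and summing P(type A): 1/4·1/4 + 1/4·1/4 + 1/4·0 + 1/4·0 = 1/8.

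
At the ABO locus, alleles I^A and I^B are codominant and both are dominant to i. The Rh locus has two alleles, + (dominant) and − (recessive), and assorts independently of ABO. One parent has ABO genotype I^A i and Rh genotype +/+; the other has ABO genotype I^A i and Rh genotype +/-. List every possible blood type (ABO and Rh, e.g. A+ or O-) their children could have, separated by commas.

Gametes from I^A i × I^A i give offspring ABO genotypes I^A I^A, I^A i, i i, i.e. phenotypes O, A.
Rh cross +/+ × +/- → phenotypes Rh+.
Combining independently: O+, A+.

O+, A+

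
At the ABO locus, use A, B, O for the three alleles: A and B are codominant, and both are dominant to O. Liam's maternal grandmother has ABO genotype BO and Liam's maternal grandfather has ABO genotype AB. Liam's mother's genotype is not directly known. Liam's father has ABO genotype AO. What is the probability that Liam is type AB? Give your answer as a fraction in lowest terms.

1/4

Liam's mother's ABO genotype from BO × AB: 1/4 AB, 1/4 AO, 1/4 BB, 1/4 BO.
Crossing each possibility with the father AO and summing P(type AB): 1/4·1/4 + 1/4·0 + 1/4·1/2 + 1/4·1/4 = 1/4.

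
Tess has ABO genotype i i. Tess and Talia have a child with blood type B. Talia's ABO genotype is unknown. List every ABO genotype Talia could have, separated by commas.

I^A I^B, I^B I^B, I^B i

For each candidate genotype of Talia, check whether crossing it with i i can produce every observed child phenotype.
  I^A I^A → possible child types {A} ✗
  I^A I^B → possible child types {A, B} ✓
  I^A i → possible child types {O, A} ✗
  I^B I^B → possible child types {B} ✓
  I^B i → possible child types {O, B} ✓
  i i → possible child types {O} ✗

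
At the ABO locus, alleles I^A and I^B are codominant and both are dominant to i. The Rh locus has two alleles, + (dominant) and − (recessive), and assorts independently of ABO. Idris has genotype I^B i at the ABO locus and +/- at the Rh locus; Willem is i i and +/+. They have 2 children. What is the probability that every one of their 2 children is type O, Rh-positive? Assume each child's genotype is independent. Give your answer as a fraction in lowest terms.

ABO cross I^B i × i i → 1/2 O, 1/2 B.
Rh cross +/- × +/+ → 1 Rh+; so P(type O, Rh-positive) = 1/2 × 1 = 1/2 per child.
All 2 independent: (1/2)^2 = 1/4.

1/4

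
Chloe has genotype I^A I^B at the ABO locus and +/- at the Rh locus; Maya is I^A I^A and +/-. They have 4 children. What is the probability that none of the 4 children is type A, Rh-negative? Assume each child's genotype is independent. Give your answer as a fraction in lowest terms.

ABO cross I^A I^B × I^A I^A → 1/2 A, 1/2 AB.
Rh cross +/- × +/- → 3/4 Rh+, 1/4 Rh-; so P(type A, Rh-negative) = 1/2 × 1/4 = 1/8 per child.
P(not type A, Rh-negative) = 7/8 for one child; (7/8)^4 = 2401/4096.

2401/4096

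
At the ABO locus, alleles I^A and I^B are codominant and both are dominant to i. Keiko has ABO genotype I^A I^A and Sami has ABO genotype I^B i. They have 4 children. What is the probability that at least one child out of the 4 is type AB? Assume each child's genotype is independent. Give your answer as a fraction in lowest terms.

ABO cross I^A I^A × I^B i → 1/2 A, 1/2 AB.
So P(type AB) = 1/2 per child.
P(none) = (1/2)^4 = 1/16; P(at least one) = 1 − 1/16 = 15/16.

15/16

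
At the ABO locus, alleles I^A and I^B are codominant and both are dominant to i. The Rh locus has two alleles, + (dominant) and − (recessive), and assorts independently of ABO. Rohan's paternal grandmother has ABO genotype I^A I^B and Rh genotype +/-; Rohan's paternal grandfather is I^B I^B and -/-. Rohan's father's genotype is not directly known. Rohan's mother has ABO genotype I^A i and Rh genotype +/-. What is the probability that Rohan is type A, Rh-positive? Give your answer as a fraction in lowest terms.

Rohan's father's ABO genotype from I^A I^B × I^B I^B: 1/2 I^A I^B, 1/2 I^B I^B.
Crossing each possibility with the mother I^A i and summing P(type A): 1/2·1/2 + 1/2·0 = 1/4.
Similarly for Rh via the father's Rh distribution: P(Rh+) = 5/8.
Independent loci: 1/4 × 5/8 = 5/32.

5/32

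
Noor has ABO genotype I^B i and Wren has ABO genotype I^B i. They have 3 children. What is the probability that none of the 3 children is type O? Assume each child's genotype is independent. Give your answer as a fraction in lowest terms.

ABO cross I^B i × I^B i → 1/4 O, 3/4 B.
So P(type O) = 1/4 per child.
P(not type O) = 3/4 for one child; (3/4)^3 = 27/64.

27/64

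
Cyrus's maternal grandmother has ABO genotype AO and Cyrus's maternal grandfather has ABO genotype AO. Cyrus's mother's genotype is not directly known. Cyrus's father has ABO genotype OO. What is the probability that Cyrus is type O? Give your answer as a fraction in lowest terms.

1/2

Cyrus's mother's ABO genotype from AO × AO: 1/4 AA, 1/2 AO, 1/4 OO.
Crossing each possibility with the father OO and summing P(type O): 1/4·0 + 1/2·1/2 + 1/4·1 = 1/2.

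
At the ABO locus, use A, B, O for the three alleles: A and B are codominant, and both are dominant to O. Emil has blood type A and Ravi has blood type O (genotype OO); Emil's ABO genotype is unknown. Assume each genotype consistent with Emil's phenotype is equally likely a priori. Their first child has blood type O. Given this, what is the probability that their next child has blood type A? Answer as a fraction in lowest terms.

1/2

Possible genotypes: Emil ∈ {AA, AO}; Ravi ∈ {OO}.
Weight each parental genotype pair by prior × P(type-O child):
  AO × OO: posterior weight 1; P(next child type A) = 1/2.
Weighted sum = 1/2.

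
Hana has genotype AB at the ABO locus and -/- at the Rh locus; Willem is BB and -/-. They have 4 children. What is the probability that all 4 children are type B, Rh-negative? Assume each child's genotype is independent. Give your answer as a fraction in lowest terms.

1/16

ABO cross AB × BB → 1/2 B, 1/2 AB.
Rh cross -/- × -/- → 1 Rh-; so P(type B, Rh-negative) = 1/2 × 1 = 1/2 per child.
All 4 independent: (1/2)^4 = 1/16.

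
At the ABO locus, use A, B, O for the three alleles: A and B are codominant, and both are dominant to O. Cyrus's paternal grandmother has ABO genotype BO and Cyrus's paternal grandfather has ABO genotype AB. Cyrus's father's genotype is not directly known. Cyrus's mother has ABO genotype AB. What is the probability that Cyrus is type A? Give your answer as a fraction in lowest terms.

1/4

Cyrus's father's ABO genotype from BO × AB: 1/4 AB, 1/4 AO, 1/4 BB, 1/4 BO.
Crossing each possibility with the mother AB and summing P(type A): 1/4·1/4 + 1/4·1/2 + 1/4·0 + 1/4·1/4 = 1/4.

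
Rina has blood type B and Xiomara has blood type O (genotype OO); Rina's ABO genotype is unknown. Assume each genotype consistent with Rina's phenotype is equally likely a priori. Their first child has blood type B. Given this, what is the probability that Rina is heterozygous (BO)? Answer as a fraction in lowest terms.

1/3

Possible genotypes: Rina ∈ {BB, BO}; Xiomara ∈ {OO}.
Weight each parental genotype pair by prior × P(type-B child):
  BB × OO: posterior weight 2/3.
  BO × OO: posterior weight 1/3.
Sum the posterior weight over pairs where Rina is BO: 1/3.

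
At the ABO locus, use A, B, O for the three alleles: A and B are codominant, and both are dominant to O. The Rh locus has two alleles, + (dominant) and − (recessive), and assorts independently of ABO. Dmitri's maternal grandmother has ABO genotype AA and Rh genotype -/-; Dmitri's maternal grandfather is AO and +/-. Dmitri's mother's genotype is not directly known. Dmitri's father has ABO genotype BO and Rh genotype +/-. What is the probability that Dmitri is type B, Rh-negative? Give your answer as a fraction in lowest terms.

3/64

Dmitri's mother's ABO genotype from AA × AO: 1/2 AA, 1/2 AO.
Crossing each possibility with the father BO and summing P(type B): 1/2·0 + 1/2·1/4 = 1/8.
Similarly for Rh via the mother's Rh distribution: P(Rh-) = 3/8.
Independent loci: 1/8 × 3/8 = 3/64.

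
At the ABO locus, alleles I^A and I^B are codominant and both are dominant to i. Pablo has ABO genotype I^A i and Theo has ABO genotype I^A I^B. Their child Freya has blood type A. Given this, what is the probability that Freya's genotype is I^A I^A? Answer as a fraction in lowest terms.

1/2

Cross I^A i × I^A I^B → 1/4 I^A I^A, 1/4 I^A I^B, 1/4 I^A i, 1/4 I^B i.
Type-A genotypes among offspring: I^A I^A (1/4), I^A i (1/4); total 1/2.
P(I^A I^A | type A) = (1/4) / (1/2) = 1/2.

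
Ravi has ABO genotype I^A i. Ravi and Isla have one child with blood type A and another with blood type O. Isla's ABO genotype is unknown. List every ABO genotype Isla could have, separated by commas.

I^A i, I^B i, i i

For each candidate genotype of Isla, check whether crossing it with I^A i can produce every observed child phenotype.
  I^A I^A → possible child types {A} ✗
  I^A I^B → possible child types {A, B, AB} ✗
  I^A i → possible child types {O, A} ✓
  I^B I^B → possible child types {B, AB} ✗
  I^B i → possible child types {O, A, B, AB} ✓
  i i → possible child types {O, A} ✓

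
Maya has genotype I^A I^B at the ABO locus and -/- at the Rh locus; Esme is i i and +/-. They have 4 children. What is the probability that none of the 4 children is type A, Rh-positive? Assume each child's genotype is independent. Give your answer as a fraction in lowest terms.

81/256

ABO cross I^A I^B × i i → 1/2 A, 1/2 B.
Rh cross -/- × +/- → 1/2 Rh+, 1/2 Rh-; so P(type A, Rh-positive) = 1/2 × 1/2 = 1/4 per child.
P(not type A, Rh-positive) = 3/4 for one child; (3/4)^4 = 81/256.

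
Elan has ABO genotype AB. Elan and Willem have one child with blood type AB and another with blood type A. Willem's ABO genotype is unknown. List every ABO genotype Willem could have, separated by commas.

For each candidate genotype of Willem, check whether crossing it with AB can produce every observed child phenotype.
  AA → possible child types {A, AB} ✓
  AB → possible child types {A, B, AB} ✓
  AO → possible child types {A, B, AB} ✓
  BB → possible child types {B, AB} ✗
  BO → possible child types {A, B, AB} ✓
  OO → possible child types {A, B} ✗

AA, AB, AO, BO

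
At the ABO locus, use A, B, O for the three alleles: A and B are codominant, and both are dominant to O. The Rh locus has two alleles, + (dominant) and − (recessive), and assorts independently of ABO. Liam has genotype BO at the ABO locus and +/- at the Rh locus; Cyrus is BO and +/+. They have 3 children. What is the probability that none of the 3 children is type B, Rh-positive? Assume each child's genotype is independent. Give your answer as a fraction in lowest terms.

1/64

ABO cross BO × BO → 1/4 O, 3/4 B.
Rh cross +/- × +/+ → 1 Rh+; so P(type B, Rh-positive) = 3/4 × 1 = 3/4 per child.
P(not type B, Rh-positive) = 1/4 for one child; (1/4)^3 = 1/64.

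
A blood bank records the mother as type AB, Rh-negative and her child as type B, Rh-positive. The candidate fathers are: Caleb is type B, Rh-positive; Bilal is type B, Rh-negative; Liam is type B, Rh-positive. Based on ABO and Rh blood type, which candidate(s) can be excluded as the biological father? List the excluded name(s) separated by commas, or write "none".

A candidate is excluded only if no genotype consistent with his phenotype could produce a type B, Rh-positive child with a type AB, Rh-negative mother.
Bilal (type B, Rh-): no genotype consistent with that phenotype can produce a type-B Rh+ child with a type-AB mother.

Bilal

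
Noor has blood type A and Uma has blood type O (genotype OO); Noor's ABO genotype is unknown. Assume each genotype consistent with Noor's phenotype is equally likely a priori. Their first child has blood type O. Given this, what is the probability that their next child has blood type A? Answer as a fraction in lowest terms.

1/2

Possible genotypes: Noor ∈ {AA, AO}; Uma ∈ {OO}.
Weight each parental genotype pair by prior × P(type-O child):
  AO × OO: posterior weight 1; P(next child type A) = 1/2.
Weighted sum = 1/2.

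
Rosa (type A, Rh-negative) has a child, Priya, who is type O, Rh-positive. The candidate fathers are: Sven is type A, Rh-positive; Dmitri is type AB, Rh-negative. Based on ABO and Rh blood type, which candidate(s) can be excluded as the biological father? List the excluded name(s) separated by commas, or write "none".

Dmitri

A candidate is excluded only if no genotype consistent with his phenotype could produce a type O, Rh-positive child with a type A, Rh-negative mother.
Dmitri (type AB, Rh-): no genotype consistent with that phenotype can produce a type-O Rh+ child with a type-A mother.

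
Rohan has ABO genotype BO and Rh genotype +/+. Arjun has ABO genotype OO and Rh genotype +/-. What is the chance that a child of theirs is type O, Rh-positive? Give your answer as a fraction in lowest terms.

ABO cross BO × OO → offspring phenotypes: 1/2 O, 1/2 B.
Rh cross +/+ × +/- → 1 Rh+.
Independent loci: P(type O, Rh-positive) = 1/2 × 1 = 1/2.

1/2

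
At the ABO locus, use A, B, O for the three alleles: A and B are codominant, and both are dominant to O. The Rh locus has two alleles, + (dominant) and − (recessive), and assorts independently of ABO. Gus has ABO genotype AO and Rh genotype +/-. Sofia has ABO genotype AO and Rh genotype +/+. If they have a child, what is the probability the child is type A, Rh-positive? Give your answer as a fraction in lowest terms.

ABO cross AO × AO → offspring phenotypes: 1/4 O, 3/4 A.
Rh cross +/- × +/+ → 1 Rh+.
Independent loci: P(type A, Rh-positive) = 3/4 × 1 = 3/4.

3/4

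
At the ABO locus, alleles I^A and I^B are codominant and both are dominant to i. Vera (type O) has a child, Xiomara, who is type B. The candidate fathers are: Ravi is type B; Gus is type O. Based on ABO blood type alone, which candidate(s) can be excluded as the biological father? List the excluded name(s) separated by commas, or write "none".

A candidate is excluded only if no genotype consistent with his phenotype could produce a type B child with a type O mother.
Gus (type O): no genotype consistent with that phenotype can produce a type-B child with a type-O mother.

Gus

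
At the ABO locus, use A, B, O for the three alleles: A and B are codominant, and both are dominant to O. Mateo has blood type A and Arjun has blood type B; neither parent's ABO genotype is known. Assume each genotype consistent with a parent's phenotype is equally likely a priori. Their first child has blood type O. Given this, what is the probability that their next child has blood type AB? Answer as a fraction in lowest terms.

Possible genotypes: Mateo ∈ {AA, AO}; Arjun ∈ {BB, BO}.
Weight each parental genotype pair by prior × P(type-O child):
  AO × BO: posterior weight 1; P(next child type AB) = 1/4.
Weighted sum = 1/4.

1/4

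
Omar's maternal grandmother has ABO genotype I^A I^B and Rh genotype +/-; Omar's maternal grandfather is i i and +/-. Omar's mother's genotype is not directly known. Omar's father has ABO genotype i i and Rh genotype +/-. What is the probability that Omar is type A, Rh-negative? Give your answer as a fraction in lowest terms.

1/16

Omar's mother's ABO genotype from I^A I^B × i i: 1/2 I^A i, 1/2 I^B i.
Crossing each possibility with the father i i and summing P(type A): 1/2·1/2 + 1/2·0 = 1/4.
Similarly for Rh via the mother's Rh distribution: P(Rh-) = 1/4.
Independent loci: 1/4 × 1/4 = 1/16.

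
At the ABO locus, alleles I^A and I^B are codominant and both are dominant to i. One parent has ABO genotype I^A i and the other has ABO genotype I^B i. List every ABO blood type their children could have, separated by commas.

Gametes from I^A i × I^B i give offspring ABO genotypes I^A I^B, I^A i, I^B i, i i, i.e. phenotypes O, A, B, AB.

O, A, B, AB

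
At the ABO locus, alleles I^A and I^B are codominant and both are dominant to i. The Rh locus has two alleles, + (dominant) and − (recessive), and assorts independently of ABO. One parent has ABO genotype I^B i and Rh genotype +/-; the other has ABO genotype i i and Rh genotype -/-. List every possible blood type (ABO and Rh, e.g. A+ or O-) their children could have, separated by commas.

O+, O-, B+, B-

Gametes from I^B i × i i give offspring ABO genotypes I^B i, i i, i.e. phenotypes O, B.
Rh cross +/- × -/- → phenotypes Rh+, Rh-.
Combining independently: O+, O-, B+, B-.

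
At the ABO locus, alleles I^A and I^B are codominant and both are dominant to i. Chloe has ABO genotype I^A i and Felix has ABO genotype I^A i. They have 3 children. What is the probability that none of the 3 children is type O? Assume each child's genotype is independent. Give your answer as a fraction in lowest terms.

ABO cross I^A i × I^A i → 1/4 O, 3/4 A.
So P(type O) = 1/4 per child.
P(not type O) = 3/4 for one child; (3/4)^3 = 27/64.

27/64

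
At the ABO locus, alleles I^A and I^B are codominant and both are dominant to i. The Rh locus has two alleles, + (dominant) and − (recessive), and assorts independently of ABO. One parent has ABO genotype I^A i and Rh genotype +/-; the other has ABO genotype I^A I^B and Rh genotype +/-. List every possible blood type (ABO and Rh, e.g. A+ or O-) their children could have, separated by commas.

A+, A-, B+, B-, AB+, AB-

Gametes from I^A i × I^A I^B give offspring ABO genotypes I^A I^A, I^A I^B, I^A i, I^B i, i.e. phenotypes A, B, AB.
Rh cross +/- × +/- → phenotypes Rh+, Rh-.
Combining independently: A+, A-, B+, B-, AB+, AB-.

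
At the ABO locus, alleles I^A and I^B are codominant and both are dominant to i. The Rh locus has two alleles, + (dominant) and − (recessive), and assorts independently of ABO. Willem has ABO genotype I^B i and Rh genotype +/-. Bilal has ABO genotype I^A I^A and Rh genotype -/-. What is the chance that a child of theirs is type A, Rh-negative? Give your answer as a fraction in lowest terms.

ABO cross I^B i × I^A I^A → offspring phenotypes: 1/2 A, 1/2 AB.
Rh cross +/- × -/- → 1/2 Rh+, 1/2 Rh-.
Independent loci: P(type A, Rh-negative) = 1/2 × 1/2 = 1/4.

1/4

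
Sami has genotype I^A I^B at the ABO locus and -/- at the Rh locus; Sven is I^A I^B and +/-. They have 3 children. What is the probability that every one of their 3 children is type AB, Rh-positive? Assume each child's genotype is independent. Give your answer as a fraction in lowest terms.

ABO cross I^A I^B × I^A I^B → 1/4 A, 1/4 B, 1/2 AB.
Rh cross -/- × +/- → 1/2 Rh+, 1/2 Rh-; so P(type AB, Rh-positive) = 1/2 × 1/2 = 1/4 per child.
All 3 independent: (1/4)^3 = 1/64.

1/64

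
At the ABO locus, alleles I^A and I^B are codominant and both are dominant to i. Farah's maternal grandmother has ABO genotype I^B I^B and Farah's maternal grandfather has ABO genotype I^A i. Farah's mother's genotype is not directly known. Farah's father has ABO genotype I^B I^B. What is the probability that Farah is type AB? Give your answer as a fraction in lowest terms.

Farah's mother's ABO genotype from I^B I^B × I^A i: 1/2 I^A I^B, 1/2 I^B i.
Crossing each possibility with the father I^B I^B and summing P(type AB): 1/2·1/2 + 1/2·0 = 1/4.

1/4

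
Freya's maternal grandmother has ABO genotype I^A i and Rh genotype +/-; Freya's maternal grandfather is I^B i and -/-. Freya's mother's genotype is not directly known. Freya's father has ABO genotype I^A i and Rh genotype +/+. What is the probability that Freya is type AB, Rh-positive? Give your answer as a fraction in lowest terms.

1/8

Freya's mother's ABO genotype from I^A i × I^B i: 1/4 I^A I^B, 1/4 I^A i, 1/4 I^B i, 1/4 i i.
Crossing each possibility with the father I^A i and summing P(type AB): 1/4·1/4 + 1/4·0 + 1/4·1/4 + 1/4·0 = 1/8.
Similarly for Rh via the mother's Rh distribution: P(Rh+) = 1.
Independent loci: 1/8 × 1 = 1/8.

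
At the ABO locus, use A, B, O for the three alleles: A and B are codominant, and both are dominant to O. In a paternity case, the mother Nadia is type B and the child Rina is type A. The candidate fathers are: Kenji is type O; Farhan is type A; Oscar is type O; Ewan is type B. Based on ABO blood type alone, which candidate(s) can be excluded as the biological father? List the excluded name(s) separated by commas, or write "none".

Kenji, Oscar, Ewan

A candidate is excluded only if no genotype consistent with his phenotype could produce a type A child with a type B mother.
Kenji (type O): no genotype consistent with that phenotype can produce a type-A child with a type-B mother.
Oscar (type O): no genotype consistent with that phenotype can produce a type-A child with a type-B mother.
Ewan (type B): no genotype consistent with that phenotype can produce a type-A child with a type-B mother.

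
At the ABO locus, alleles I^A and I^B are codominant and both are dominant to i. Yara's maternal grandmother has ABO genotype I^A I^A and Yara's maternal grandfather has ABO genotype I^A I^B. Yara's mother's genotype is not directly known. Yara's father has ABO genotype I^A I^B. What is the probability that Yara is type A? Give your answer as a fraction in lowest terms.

Yara's mother's ABO genotype from I^A I^A × I^A I^B: 1/2 I^A I^A, 1/2 I^A I^B.
Crossing each possibility with the father I^A I^B and summing P(type A): 1/2·1/2 + 1/2·1/4 = 3/8.

3/8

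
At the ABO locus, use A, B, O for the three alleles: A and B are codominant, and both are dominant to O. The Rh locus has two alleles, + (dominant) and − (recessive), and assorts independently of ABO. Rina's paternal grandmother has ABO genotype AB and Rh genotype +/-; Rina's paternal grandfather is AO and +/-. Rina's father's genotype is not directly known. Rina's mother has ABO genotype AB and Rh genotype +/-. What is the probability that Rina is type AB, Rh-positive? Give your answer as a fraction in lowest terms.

9/32

Rina's father's ABO genotype from AB × AO: 1/4 AA, 1/4 AB, 1/4 AO, 1/4 BO.
Crossing each possibility with the mother AB and summing P(type AB): 1/4·1/2 + 1/4·1/2 + 1/4·1/4 + 1/4·1/4 = 3/8.
Similarly for Rh via the father's Rh distribution: P(Rh+) = 3/4.
Independent loci: 3/8 × 3/4 = 9/32.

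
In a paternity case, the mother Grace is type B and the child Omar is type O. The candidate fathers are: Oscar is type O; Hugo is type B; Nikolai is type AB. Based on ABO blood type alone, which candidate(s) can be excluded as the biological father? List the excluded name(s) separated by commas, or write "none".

Nikolai

A candidate is excluded only if no genotype consistent with his phenotype could produce a type O child with a type B mother.
Nikolai (type AB): no genotype consistent with that phenotype can produce a type-O child with a type-B mother.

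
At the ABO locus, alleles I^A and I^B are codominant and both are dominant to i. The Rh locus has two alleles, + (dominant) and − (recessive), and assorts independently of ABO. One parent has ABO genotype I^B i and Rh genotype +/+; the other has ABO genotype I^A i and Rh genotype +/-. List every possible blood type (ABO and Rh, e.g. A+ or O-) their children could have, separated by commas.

Gametes from I^B i × I^A i give offspring ABO genotypes I^A I^B, I^A i, I^B i, i i, i.e. phenotypes O, A, B, AB.
Rh cross +/+ × +/- → phenotypes Rh+.
Combining independently: O+, A+, B+, AB+.

O+, A+, B+, AB+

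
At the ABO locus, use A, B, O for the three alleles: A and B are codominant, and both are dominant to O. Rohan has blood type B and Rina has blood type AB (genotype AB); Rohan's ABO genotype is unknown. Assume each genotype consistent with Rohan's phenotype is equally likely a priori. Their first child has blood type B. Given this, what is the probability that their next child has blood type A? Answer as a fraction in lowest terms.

1/8

Possible genotypes: Rohan ∈ {BB, BO}; Rina ∈ {AB}.
Weight each parental genotype pair by prior × P(type-B child):
  BB × AB: posterior weight 1/2; P(next child type A) = 0.
  BO × AB: posterior weight 1/2; P(next child type A) = 1/4.
Weighted sum = 1/8.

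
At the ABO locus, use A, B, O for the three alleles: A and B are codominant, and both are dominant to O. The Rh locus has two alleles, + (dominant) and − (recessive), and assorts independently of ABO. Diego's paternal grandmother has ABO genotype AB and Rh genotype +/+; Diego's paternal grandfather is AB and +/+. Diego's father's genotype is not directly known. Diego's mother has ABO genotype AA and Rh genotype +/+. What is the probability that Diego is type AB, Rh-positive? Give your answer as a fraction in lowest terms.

1/2

Diego's father's ABO genotype from AB × AB: 1/4 AA, 1/2 AB, 1/4 BB.
Crossing each possibility with the mother AA and summing P(type AB): 1/4·0 + 1/2·1/2 + 1/4·1 = 1/2.
Similarly for Rh via the father's Rh distribution: P(Rh+) = 1.
Independent loci: 1/2 × 1 = 1/2.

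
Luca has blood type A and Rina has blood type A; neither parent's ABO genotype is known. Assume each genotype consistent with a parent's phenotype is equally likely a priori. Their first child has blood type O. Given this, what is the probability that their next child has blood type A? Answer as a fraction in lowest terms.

3/4

Possible genotypes: Luca ∈ {AA, AO}; Rina ∈ {AA, AO}.
Weight each parental genotype pair by prior × P(type-O child):
  AO × AO: posterior weight 1; P(next child type A) = 3/4.
Weighted sum = 3/4.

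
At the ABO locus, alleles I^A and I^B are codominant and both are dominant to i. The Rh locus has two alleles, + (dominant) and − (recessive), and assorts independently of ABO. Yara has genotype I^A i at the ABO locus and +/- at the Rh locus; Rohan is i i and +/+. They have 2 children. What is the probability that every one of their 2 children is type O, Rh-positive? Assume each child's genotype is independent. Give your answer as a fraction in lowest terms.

ABO cross I^A i × i i → 1/2 O, 1/2 A.
Rh cross +/- × +/+ → 1 Rh+; so P(type O, Rh-positive) = 1/2 × 1 = 1/2 per child.
All 2 independent: (1/2)^2 = 1/4.

1/4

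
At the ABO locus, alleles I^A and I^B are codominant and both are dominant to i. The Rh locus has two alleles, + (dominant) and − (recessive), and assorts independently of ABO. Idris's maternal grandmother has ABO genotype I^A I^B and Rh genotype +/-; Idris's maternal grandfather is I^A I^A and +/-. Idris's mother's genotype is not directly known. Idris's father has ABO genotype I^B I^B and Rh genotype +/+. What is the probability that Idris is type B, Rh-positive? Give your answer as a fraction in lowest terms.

1/4

Idris's mother's ABO genotype from I^A I^B × I^A I^A: 1/2 I^A I^A, 1/2 I^A I^B.
Crossing each possibility with the father I^B I^B and summing P(type B): 1/2·0 + 1/2·1/2 = 1/4.
Similarly for Rh via the mother's Rh distribution: P(Rh+) = 1.
Independent loci: 1/4 × 1 = 1/4.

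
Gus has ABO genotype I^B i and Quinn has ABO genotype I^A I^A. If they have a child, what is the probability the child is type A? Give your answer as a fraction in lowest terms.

ABO cross I^B i × I^A I^A → offspring phenotypes: 1/2 A, 1/2 AB.
So P(type A) = 1/2.

1/2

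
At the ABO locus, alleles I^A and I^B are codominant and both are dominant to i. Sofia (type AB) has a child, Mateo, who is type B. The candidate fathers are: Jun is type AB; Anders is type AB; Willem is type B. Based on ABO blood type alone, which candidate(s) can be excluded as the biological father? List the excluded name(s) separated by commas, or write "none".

none

A candidate is excluded only if no genotype consistent with his phenotype could produce a type B child with a type AB mother.
Every candidate has at least one consistent genotype combination, so none can be excluded.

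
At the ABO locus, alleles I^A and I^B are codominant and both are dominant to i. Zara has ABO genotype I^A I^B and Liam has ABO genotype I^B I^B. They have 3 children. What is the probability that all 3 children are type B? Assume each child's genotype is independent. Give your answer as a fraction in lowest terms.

ABO cross I^A I^B × I^B I^B → 1/2 B, 1/2 AB.
So P(type B) = 1/2 per child.
All 3 independent: (1/2)^3 = 1/8.

1/8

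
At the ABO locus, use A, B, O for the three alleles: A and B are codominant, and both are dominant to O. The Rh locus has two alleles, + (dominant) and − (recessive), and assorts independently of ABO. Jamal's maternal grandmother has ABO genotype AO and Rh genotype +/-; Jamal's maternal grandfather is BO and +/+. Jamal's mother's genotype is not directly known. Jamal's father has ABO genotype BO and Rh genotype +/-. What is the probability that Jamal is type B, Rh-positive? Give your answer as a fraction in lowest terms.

7/16

Jamal's mother's ABO genotype from AO × BO: 1/4 AB, 1/4 AO, 1/4 BO, 1/4 OO.
Crossing each possibility with the father BO and summing P(type B): 1/4·1/2 + 1/4·1/4 + 1/4·3/4 + 1/4·1/2 = 1/2.
Similarly for Rh via the mother's Rh distribution: P(Rh+) = 7/8.
Independent loci: 1/2 × 7/8 = 7/16.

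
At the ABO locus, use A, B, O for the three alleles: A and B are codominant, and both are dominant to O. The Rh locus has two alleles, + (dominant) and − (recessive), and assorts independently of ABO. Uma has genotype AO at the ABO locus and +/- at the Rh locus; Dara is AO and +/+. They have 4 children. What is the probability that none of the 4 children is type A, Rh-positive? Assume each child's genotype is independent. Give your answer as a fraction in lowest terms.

1/256

ABO cross AO × AO → 1/4 O, 3/4 A.
Rh cross +/- × +/+ → 1 Rh+; so P(type A, Rh-positive) = 3/4 × 1 = 3/4 per child.
P(not type A, Rh-positive) = 1/4 for one child; (1/4)^4 = 1/256.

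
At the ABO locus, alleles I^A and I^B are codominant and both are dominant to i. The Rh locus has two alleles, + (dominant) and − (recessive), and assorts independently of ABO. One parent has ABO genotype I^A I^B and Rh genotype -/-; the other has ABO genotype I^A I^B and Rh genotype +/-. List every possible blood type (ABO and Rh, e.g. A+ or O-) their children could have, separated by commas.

A+, A-, B+, B-, AB+, AB-

Gametes from I^A I^B × I^A I^B give offspring ABO genotypes I^A I^A, I^A I^B, I^B I^B, i.e. phenotypes A, B, AB.
Rh cross -/- × +/- → phenotypes Rh+, Rh-.
Combining independently: A+, A-, B+, B-, AB+, AB-.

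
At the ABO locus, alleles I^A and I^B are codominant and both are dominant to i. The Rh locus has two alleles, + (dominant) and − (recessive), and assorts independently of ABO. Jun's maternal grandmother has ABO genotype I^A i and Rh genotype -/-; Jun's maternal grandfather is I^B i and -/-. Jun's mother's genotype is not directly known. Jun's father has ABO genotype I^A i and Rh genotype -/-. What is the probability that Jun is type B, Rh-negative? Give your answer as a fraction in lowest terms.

1/8

Jun's mother's ABO genotype from I^A i × I^B i: 1/4 I^A I^B, 1/4 I^A i, 1/4 I^B i, 1/4 i i.
Crossing each possibility with the father I^A i and summing P(type B): 1/4·1/4 + 1/4·0 + 1/4·1/4 + 1/4·0 = 1/8.
Similarly for Rh via the mother's Rh distribution: P(Rh-) = 1.
Independent loci: 1/8 × 1 = 1/8.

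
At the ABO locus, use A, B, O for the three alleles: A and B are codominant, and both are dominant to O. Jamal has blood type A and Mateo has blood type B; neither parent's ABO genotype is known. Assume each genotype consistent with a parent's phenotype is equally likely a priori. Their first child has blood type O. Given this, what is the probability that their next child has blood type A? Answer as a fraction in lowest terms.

1/4

Possible genotypes: Jamal ∈ {AA, AO}; Mateo ∈ {BB, BO}.
Weight each parental genotype pair by prior × P(type-O child):
  AO × BO: posterior weight 1; P(next child type A) = 1/4.
Weighted sum = 1/4.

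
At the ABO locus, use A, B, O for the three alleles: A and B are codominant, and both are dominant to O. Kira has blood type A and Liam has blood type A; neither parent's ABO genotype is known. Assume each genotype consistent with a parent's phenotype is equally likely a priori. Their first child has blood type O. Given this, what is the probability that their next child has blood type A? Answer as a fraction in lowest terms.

3/4

Possible genotypes: Kira ∈ {AA, AO}; Liam ∈ {AA, AO}.
Weight each parental genotype pair by prior × P(type-O child):
  AO × AO: posterior weight 1; P(next child type A) = 3/4.
Weighted sum = 3/4.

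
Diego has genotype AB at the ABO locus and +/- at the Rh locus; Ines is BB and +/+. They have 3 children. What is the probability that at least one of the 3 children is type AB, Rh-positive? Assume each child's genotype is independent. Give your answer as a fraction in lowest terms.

ABO cross AB × BB → 1/2 B, 1/2 AB.
Rh cross +/- × +/+ → 1 Rh+; so P(type AB, Rh-positive) = 1/2 × 1 = 1/2 per child.
P(none) = (1/2)^3 = 1/8; P(at least one) = 1 − 1/8 = 7/8.

7/8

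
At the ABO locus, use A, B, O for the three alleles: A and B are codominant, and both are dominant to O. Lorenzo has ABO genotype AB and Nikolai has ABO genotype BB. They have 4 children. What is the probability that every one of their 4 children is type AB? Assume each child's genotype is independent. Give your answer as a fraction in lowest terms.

ABO cross AB × BB → 1/2 B, 1/2 AB.
So P(type AB) = 1/2 per child.
All 4 independent: (1/2)^4 = 1/16.

1/16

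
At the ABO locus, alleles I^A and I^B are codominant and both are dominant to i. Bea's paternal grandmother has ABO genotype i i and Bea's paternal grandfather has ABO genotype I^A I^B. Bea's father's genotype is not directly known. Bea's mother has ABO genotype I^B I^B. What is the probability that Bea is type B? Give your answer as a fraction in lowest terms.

Bea's father's ABO genotype from i i × I^A I^B: 1/2 I^A i, 1/2 I^B i.
Crossing each possibility with the mother I^B I^B and summing P(type B): 1/2·1/2 + 1/2·1 = 3/4.

3/4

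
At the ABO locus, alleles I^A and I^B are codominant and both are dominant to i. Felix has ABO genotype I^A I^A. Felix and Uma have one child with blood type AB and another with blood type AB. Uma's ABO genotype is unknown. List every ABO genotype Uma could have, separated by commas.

I^A I^B, I^B I^B, I^B i

For each candidate genotype of Uma, check whether crossing it with I^A I^A can produce every observed child phenotype.
  I^A I^A → possible child types {A} ✗
  I^A I^B → possible child types {A, AB} ✓
  I^A i → possible child types {A} ✗
  I^B I^B → possible child types {AB} ✓
  I^B i → possible child types {A, AB} ✓
  i i → possible child types {A} ✗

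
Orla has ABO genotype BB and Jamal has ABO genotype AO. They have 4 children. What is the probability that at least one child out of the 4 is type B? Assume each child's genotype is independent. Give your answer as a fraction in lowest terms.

15/16

ABO cross BB × AO → 1/2 B, 1/2 AB.
So P(type B) = 1/2 per child.
P(none) = (1/2)^4 = 1/16; P(at least one) = 1 − 1/16 = 15/16.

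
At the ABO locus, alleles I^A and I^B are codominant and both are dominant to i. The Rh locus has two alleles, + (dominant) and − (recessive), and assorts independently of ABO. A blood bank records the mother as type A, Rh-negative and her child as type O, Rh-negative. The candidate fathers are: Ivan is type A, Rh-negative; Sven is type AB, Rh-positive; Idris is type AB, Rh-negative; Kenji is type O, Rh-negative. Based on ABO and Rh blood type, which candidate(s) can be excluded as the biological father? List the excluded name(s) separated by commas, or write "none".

A candidate is excluded only if no genotype consistent with his phenotype could produce a type O, Rh-negative child with a type A, Rh-negative mother.
Sven (type AB, Rh+): no genotype consistent with that phenotype can produce a type-O Rh- child with a type-A mother.
Idris (type AB, Rh-): no genotype consistent with that phenotype can produce a type-O Rh- child with a type-A mother.

Sven, Idris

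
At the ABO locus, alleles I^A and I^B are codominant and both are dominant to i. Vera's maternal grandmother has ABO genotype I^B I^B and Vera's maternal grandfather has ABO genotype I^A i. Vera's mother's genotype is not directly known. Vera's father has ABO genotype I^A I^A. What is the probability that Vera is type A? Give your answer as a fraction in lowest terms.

Vera's mother's ABO genotype from I^B I^B × I^A i: 1/2 I^A I^B, 1/2 I^B i.
Crossing each possibility with the father I^A I^A and summing P(type A): 1/2·1/2 + 1/2·1/2 = 1/2.

1/2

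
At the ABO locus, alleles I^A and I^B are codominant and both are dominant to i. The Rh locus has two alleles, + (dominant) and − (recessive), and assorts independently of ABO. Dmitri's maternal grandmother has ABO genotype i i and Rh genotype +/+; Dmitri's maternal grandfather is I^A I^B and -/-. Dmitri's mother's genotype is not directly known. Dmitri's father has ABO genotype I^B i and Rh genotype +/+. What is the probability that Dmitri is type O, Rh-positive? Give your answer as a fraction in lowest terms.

1/4

Dmitri's mother's ABO genotype from i i × I^A I^B: 1/2 I^A i, 1/2 I^B i.
Crossing each possibility with the father I^B i and summing P(type O): 1/2·1/4 + 1/2·1/4 = 1/4.
Similarly for Rh via the mother's Rh distribution: P(Rh+) = 1.
Independent loci: 1/4 × 1 = 1/4.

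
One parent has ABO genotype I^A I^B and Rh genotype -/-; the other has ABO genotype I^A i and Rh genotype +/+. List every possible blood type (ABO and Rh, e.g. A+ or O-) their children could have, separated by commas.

Gametes from I^A I^B × I^A i give offspring ABO genotypes I^A I^A, I^A I^B, I^A i, I^B i, i.e. phenotypes A, B, AB.
Rh cross -/- × +/+ → phenotypes Rh+.
Combining independently: A+, B+, AB+.

A+, B+, AB+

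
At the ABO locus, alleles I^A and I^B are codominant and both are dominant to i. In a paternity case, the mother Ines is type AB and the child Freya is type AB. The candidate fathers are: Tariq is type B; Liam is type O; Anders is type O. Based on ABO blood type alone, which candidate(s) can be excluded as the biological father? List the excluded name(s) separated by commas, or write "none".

A candidate is excluded only if no genotype consistent with his phenotype could produce a type AB child with a type AB mother.
Liam (type O): no genotype consistent with that phenotype can produce a type-AB child with a type-AB mother.
Anders (type O): no genotype consistent with that phenotype can produce a type-AB child with a type-AB mother.

Liam, Anders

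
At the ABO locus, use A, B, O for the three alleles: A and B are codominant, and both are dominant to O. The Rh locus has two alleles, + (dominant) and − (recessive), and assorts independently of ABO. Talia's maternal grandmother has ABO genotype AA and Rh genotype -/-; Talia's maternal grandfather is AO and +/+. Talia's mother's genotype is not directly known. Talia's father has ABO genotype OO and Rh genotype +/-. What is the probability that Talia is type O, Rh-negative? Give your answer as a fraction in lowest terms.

1/16

Talia's mother's ABO genotype from AA × AO: 1/2 AA, 1/2 AO.
Crossing each possibility with the father OO and summing P(type O): 1/2·0 + 1/2·1/2 = 1/4.
Similarly for Rh via the mother's Rh distribution: P(Rh-) = 1/4.
Independent loci: 1/4 × 1/4 = 1/16.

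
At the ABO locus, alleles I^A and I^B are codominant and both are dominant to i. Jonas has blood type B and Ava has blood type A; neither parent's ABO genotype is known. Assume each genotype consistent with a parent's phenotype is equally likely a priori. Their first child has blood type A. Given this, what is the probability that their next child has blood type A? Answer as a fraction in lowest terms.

Possible genotypes: Jonas ∈ {I^B I^B, I^B i}; Ava ∈ {I^A I^A, I^A i}.
Weight each parental genotype pair by prior × P(type-A child):
  I^B i × I^A I^A: posterior weight 2/3; P(next child type A) = 1/2.
  I^B i × I^A i: posterior weight 1/3; P(next child type A) = 1/4.
Weighted sum = 5/12.

5/12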